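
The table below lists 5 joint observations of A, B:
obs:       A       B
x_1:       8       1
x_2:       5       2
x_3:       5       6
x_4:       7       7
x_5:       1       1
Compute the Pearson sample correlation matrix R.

Step 1 — column means:
  mean(A) = (8 + 5 + 5 + 7 + 1) / 5 = 26/5 = 5.2
  mean(B) = (1 + 2 + 6 + 7 + 1) / 5 = 17/5 = 3.4

Step 2 — sample variances and covariances s[i,j] = (1/(n-1)) · Σ_k (x_{k,i} - mean_i) · (x_{k,j} - mean_j), with n-1 = 4:
  s[A,A] = ((2.8)·(2.8) + (-0.2)·(-0.2) + (-0.2)·(-0.2) + (1.8)·(1.8) + (-4.2)·(-4.2)) / 4 = 28.8/4 = 7.2
  s[A,B] = ((2.8)·(-2.4) + (-0.2)·(-1.4) + (-0.2)·(2.6) + (1.8)·(3.6) + (-4.2)·(-2.4)) / 4 = 9.6/4 = 2.4
  s[B,B] = ((-2.4)·(-2.4) + (-1.4)·(-1.4) + (2.6)·(2.6) + (3.6)·(3.6) + (-2.4)·(-2.4)) / 4 = 33.2/4 = 8.3
  Sample standard deviations s_i = √(s[i,i]):
  s(A) = √(7.2) = 2.6833
  s(B) = √(8.3) = 2.881

Step 3 — r_{ij} = s_{ij} / (s_i · s_j):
  r[A,A] = 1 (diagonal).
  r[A,B] = 2.4 / (2.6833 · 2.881) = 2.4 / 7.7305 = 0.3105
  r[B,B] = 1 (diagonal).

R is symmetric with unit diagonal. Assembling:

R = [[1, 0.3105],
 [0.3105, 1]]


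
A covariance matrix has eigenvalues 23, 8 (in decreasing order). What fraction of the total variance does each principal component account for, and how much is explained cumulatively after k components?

Step 1 — total variance = trace(Sigma) = Σ λ_i = 23 + 8 = 31.

Step 2 — fraction explained by component i = λ_i / Σ λ:
  PC1: 23/31 = 0.7419
  PC2: 8/31 = 0.2581

Step 3 — cumulative fraction after k components = (λ_1 + ... + λ_k) / Σ λ:
  k = 1: 23/31 = 0.7419
  k = 2: (23 + 8)/31 = 31/31 = 1

Summary (fraction, with percent):

explained: PC1 0.7419 (74.19%), PC2 0.2581 (25.81%);  cumulative: 0.7419, 1


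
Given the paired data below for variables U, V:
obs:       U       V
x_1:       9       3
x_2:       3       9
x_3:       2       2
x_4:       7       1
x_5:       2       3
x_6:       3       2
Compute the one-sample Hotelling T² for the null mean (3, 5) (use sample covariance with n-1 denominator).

Step 1 — sample mean vector:
  mean(U) = (9 + 3 + 2 + 7 + 2 + 3) / 6 = 26/6 = 4.3333
  mean(V) = (3 + 9 + 2 + 1 + 3 + 2) / 6 = 20/6 = 3.3333
  x̄ = (4.3333, 3.3333),  deviation x̄ - mu_0 = (4.3333, 3.3333) - (3, 5) = (1.3333, -1.6667).

Step 2 — sample covariance matrix, S[i,j] = (1/(n-1)) · Σ_k (x_{k,i} - mean_i) · (x_{k,j} - mean_j), divisor n-1 = 5:
  S[U,U] = ((4.6667)·(4.6667) + (-1.3333)·(-1.3333) + (-2.3333)·(-2.3333) + (2.6667)·(2.6667) + (-2.3333)·(-2.3333) + (-1.3333)·(-1.3333)) / 5 = 43.3333/5 = 8.6667
  S[U,V] = ((4.6667)·(-0.3333) + (-1.3333)·(5.6667) + (-2.3333)·(-1.3333) + (2.6667)·(-2.3333) + (-2.3333)·(-0.3333) + (-1.3333)·(-1.3333)) / 5 = -9.6667/5 = -1.9333
  S[V,V] = ((-0.3333)·(-0.3333) + (5.6667)·(5.6667) + (-1.3333)·(-1.3333) + (-2.3333)·(-2.3333) + (-0.3333)·(-0.3333) + (-1.3333)·(-1.3333)) / 5 = 41.3333/5 = 8.2667
  S = [[8.6667, -1.9333],
 [-1.9333, 8.2667]].

Step 3 — invert S. det(S) = 8.6667·8.2667 - (-1.9333)² = 67.9067.
  S^{-1} = (1/det) · [[d, -b], [-b, a]] = [[0.1217, 0.0285],
 [0.0285, 0.1276]].

Step 4 — quadratic form (x̄ - mu_0)^T · S^{-1} · (x̄ - mu_0):
  S^{-1} · (x̄ - mu_0) = (0.1149, -0.1747),
  (x̄ - mu_0)^T · [...] = (1.3333)·(0.1149) + (-1.6667)·(-0.1747) = 0.4444.

Step 5 — scale by n: T² = 6 · 0.4444 = 2.6664.

T² ≈ 2.6664


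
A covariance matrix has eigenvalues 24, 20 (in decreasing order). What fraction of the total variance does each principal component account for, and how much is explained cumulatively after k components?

Step 1 — total variance = trace(Sigma) = Σ λ_i = 24 + 20 = 44.

Step 2 — fraction explained by component i = λ_i / Σ λ:
  PC1: 24/44 = 0.5455
  PC2: 20/44 = 0.4545

Step 3 — cumulative fraction after k components = (λ_1 + ... + λ_k) / Σ λ:
  k = 1: 24/44 = 0.5455
  k = 2: (24 + 20)/44 = 44/44 = 1

Summary (fraction, with percent):

explained: PC1 0.5455 (54.55%), PC2 0.4545 (45.45%);  cumulative: 0.5455, 1


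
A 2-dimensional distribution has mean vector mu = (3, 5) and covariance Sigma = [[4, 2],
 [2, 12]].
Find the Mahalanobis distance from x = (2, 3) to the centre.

Step 1 — centre the observation: (x - mu) = (-1, -2).

Step 2 — invert Sigma. det(Sigma) = 4·12 - (2)² = 44.
  Sigma^{-1} = (1/det) · [[d, -b], [-b, a]] = [[0.2727, -0.0455],
 [-0.0455, 0.0909]].

Step 3 — form the quadratic (x - mu)^T · Sigma^{-1} · (x - mu):
  Sigma^{-1} · (x - mu) = (-0.1818, -0.1364).
  (x - mu)^T · [Sigma^{-1} · (x - mu)] = (-1)·(-0.1818) + (-2)·(-0.1364) = 0.4545.

Step 4 — take square root: d = √(0.4545) ≈ 0.6742.

d(x, mu) = √(0.4545) ≈ 0.6742


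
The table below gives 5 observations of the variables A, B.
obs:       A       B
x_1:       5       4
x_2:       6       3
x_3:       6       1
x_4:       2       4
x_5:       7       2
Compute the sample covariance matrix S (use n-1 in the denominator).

Step 1 — column means:
  mean(A) = (5 + 6 + 6 + 2 + 7) / 5 = 26/5 = 5.2
  mean(B) = (4 + 3 + 1 + 4 + 2) / 5 = 14/5 = 2.8

Step 2 — sample covariance S[i,j] = (1/(n-1)) · Σ_k (x_{k,i} - mean_i) · (x_{k,j} - mean_j), with n-1 = 4.
  S[A,A] = ((-0.2)·(-0.2) + (0.8)·(0.8) + (0.8)·(0.8) + (-3.2)·(-3.2) + (1.8)·(1.8)) / 4 = 14.8/4 = 3.7
  S[A,B] = ((-0.2)·(1.2) + (0.8)·(0.2) + (0.8)·(-1.8) + (-3.2)·(1.2) + (1.8)·(-0.8)) / 4 = -6.8/4 = -1.7
  S[B,B] = ((1.2)·(1.2) + (0.2)·(0.2) + (-1.8)·(-1.8) + (1.2)·(1.2) + (-0.8)·(-0.8)) / 4 = 6.8/4 = 1.7

S is symmetric (S[j,i] = S[i,j]). Assembling:

S = [[3.7, -1.7],
 [-1.7, 1.7]]


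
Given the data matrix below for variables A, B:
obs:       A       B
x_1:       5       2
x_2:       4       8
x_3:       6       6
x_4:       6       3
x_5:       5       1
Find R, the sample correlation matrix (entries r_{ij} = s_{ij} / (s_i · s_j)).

Step 1 — column means:
  mean(A) = (5 + 4 + 6 + 6 + 5) / 5 = 26/5 = 5.2
  mean(B) = (2 + 8 + 6 + 3 + 1) / 5 = 20/5 = 4

Step 2 — sample variances and covariances s[i,j] = (1/(n-1)) · Σ_k (x_{k,i} - mean_i) · (x_{k,j} - mean_j), with n-1 = 4:
  s[A,A] = ((-0.2)·(-0.2) + (-1.2)·(-1.2) + (0.8)·(0.8) + (0.8)·(0.8) + (-0.2)·(-0.2)) / 4 = 2.8/4 = 0.7
  s[A,B] = ((-0.2)·(-2) + (-1.2)·(4) + (0.8)·(2) + (0.8)·(-1) + (-0.2)·(-3)) / 4 = -3/4 = -0.75
  s[B,B] = ((-2)·(-2) + (4)·(4) + (2)·(2) + (-1)·(-1) + (-3)·(-3)) / 4 = 34/4 = 8.5
  Sample standard deviations s_i = √(s[i,i]):
  s(A) = √(0.7) = 0.8367
  s(B) = √(8.5) = 2.9155

Step 3 — r_{ij} = s_{ij} / (s_i · s_j):
  r[A,A] = 1 (diagonal).
  r[A,B] = -0.75 / (0.8367 · 2.9155) = -0.75 / 2.4393 = -0.3075
  r[B,B] = 1 (diagonal).

R is symmetric with unit diagonal. Assembling:

R = [[1, -0.3075],
 [-0.3075, 1]]


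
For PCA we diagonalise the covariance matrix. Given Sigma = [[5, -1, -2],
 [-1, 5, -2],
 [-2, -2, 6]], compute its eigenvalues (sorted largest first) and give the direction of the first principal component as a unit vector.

Step 1 — characteristic polynomial p(λ) = det(λI - Sigma) = λ³ - tr·λ² + c_1·λ - det, where tr = trace, c_1 = sum of the principal 2×2 minors, det = det(Sigma):
  tr = 5 + 5 + 6 = 16,
  c_1 = (5·5 - (-1)²) + (5·6 - (-2)²) + (5·6 - (-2)²) = 24 + 26 + 26 = 76,
  det = 5·(5·6 - (-2)²) - (-1)·((-1)·6 - (-2)·(-2)) + (-2)·((-1)·(-2) - 5·(-2)) = 5·(26) - (-1)·(-10) + (-2)·(12) = 96.
  So p(λ) = λ³ - 16λ² + 76λ - 96.
Step 2 — look for an integer root (rational root theorem: any rational root is an integer divisor of 96). Testing λ = 2:
  p(2) = 8 - 64 + 152 - 96 = 0  ✓
  Dividing out (λ - 2): p(λ) = (λ - 2)(λ² - 14λ + 48).
Step 3 — remaining eigenvalues from the quadratic λ² - 14λ + 48 = 0:
  Δ = 14² - 4·48 = 196 - 192 = 4,  λ = (14 ± √4)/2 = (14 ± 2)/2 = 8 or 6.
  Sorted: λ_1 = 8,  λ_2 = 6,  λ_3 = 2  (check: sum = 16 = tr ✓).

Step 4 — unit eigenvector for λ_1 = 8: v spans the null space of (Sigma - λ_1 I), whose rows are
  r_1 = (-3, -1, -2),  r_2 = (-1, -3, -2),  r_3 = (-2, -2, -2).
  v is orthogonal to every row, so take v ∝ r_1 × r_2 = ((-1)·(-2) - (-2)·(-3), (-2)·(-1) - (-3)·(-2), (-3)·(-3) - (-1)·(-1)) = (-4, -4, 8).
  Rescale (divide by 4; multiply by -1 so the first nonzero entry is positive): u = (1, 1, -2).
  ||u|| = √((1)² + (1)² + (-2)²) = √(6) ≈ 2.4495,  v_1 = u/||u|| ≈ (0.4082, 0.4082, -0.8165) (||v_1|| = 1).

λ_1 = 8,  λ_2 = 6,  λ_3 = 2;  v_1 ≈ (0.4082, 0.4082, -0.8165)


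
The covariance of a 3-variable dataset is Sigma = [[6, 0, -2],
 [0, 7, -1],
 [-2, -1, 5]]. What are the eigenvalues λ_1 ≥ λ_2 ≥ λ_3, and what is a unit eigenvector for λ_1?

Step 1 — characteristic polynomial p(λ) = det(λI - Sigma) = λ³ - tr·λ² + c_1·λ - det, where tr = trace, c_1 = sum of the principal 2×2 minors, det = det(Sigma):
  tr = 6 + 7 + 5 = 18,
  c_1 = (6·7 - (0)²) + (6·5 - (-2)²) + (7·5 - (-1)²) = 42 + 26 + 34 = 102,
  det = 6·(7·5 - (-1)²) - (0)·((0)·5 - (-1)·(-2)) + (-2)·((0)·(-1) - 7·(-2)) = 6·(34) - (0)·(-2) + (-2)·(14) = 176.
  So p(λ) = λ³ - 18λ² + 102λ - 176.
Step 2 — look for an integer root (rational root theorem: any rational root is an integer divisor of 176). Testing λ = 8:
  p(8) = 512 - 1152 + 816 - 176 = 0  ✓
  Dividing out (λ - 8): p(λ) = (λ - 8)(λ² - 10λ + 22).
Step 3 — remaining eigenvalues from the quadratic λ² - 10λ + 22 = 0:
  Δ = 10² - 4·22 = 100 - 88 = 12,  λ = (10 ± √12)/2 = (10 ± 3.4641)/2 ≈ 6.7321 or 3.2679.
  Sorted: λ_1 = 8,  λ_2 = 6.7321,  λ_3 = 3.2679  (check: sum = 18 = tr ✓).

Step 4 — unit eigenvector for λ_1 = 8: v spans the null space of (Sigma - λ_1 I), whose rows are
  r_1 = (-2, 0, -2),  r_2 = (0, -1, -1),  r_3 = (-2, -1, -3).
  v is orthogonal to every row, so take v ∝ r_1 × r_2 = ((0)·(-1) - (-2)·(-1), (-2)·(0) - (-2)·(-1), (-2)·(-1) - (0)·(0)) = (-2, -2, 2).
  Rescale (divide by 2; multiply by -1 so the first nonzero entry is positive): u = (1, 1, -1).
  ||u|| = √((1)² + (1)² + (-1)²) = √(3) ≈ 1.7321,  v_1 = u/||u|| ≈ (0.5774, 0.5774, -0.5774) (||v_1|| = 1).

λ_1 = 8,  λ_2 = 6.7321,  λ_3 = 3.2679;  v_1 ≈ (0.5774, 0.5774, -0.5774)


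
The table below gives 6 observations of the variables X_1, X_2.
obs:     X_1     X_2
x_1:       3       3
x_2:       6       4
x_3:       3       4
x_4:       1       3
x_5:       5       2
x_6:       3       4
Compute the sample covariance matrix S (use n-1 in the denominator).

Step 1 — column means:
  mean(X_1) = (3 + 6 + 3 + 1 + 5 + 3) / 6 = 21/6 = 3.5
  mean(X_2) = (3 + 4 + 4 + 3 + 2 + 4) / 6 = 20/6 = 3.3333

Step 2 — sample covariance S[i,j] = (1/(n-1)) · Σ_k (x_{k,i} - mean_i) · (x_{k,j} - mean_j), with n-1 = 5.
  S[X_1,X_1] = ((-0.5)·(-0.5) + (2.5)·(2.5) + (-0.5)·(-0.5) + (-2.5)·(-2.5) + (1.5)·(1.5) + (-0.5)·(-0.5)) / 5 = 15.5/5 = 3.1
  S[X_1,X_2] = ((-0.5)·(-0.3333) + (2.5)·(0.6667) + (-0.5)·(0.6667) + (-2.5)·(-0.3333) + (1.5)·(-1.3333) + (-0.5)·(0.6667)) / 5 = 0/5 = 0
  S[X_2,X_2] = ((-0.3333)·(-0.3333) + (0.6667)·(0.6667) + (0.6667)·(0.6667) + (-0.3333)·(-0.3333) + (-1.3333)·(-1.3333) + (0.6667)·(0.6667)) / 5 = 3.3333/5 = 0.6667

S is symmetric (S[j,i] = S[i,j]). Assembling:

S = [[3.1, 0],
 [0, 0.6667]]


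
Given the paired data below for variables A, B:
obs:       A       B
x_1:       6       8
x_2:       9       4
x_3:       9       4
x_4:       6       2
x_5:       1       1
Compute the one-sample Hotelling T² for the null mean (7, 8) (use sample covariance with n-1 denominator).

Step 1 — sample mean vector:
  mean(A) = (6 + 9 + 9 + 6 + 1) / 5 = 31/5 = 6.2
  mean(B) = (8 + 4 + 4 + 2 + 1) / 5 = 19/5 = 3.8
  x̄ = (6.2, 3.8),  deviation x̄ - mu_0 = (6.2, 3.8) - (7, 8) = (-0.8, -4.2).

Step 2 — sample covariance matrix, S[i,j] = (1/(n-1)) · Σ_k (x_{k,i} - mean_i) · (x_{k,j} - mean_j), divisor n-1 = 4:
  S[A,A] = ((-0.2)·(-0.2) + (2.8)·(2.8) + (2.8)·(2.8) + (-0.2)·(-0.2) + (-5.2)·(-5.2)) / 4 = 42.8/4 = 10.7
  S[A,B] = ((-0.2)·(4.2) + (2.8)·(0.2) + (2.8)·(0.2) + (-0.2)·(-1.8) + (-5.2)·(-2.8)) / 4 = 15.2/4 = 3.8
  S[B,B] = ((4.2)·(4.2) + (0.2)·(0.2) + (0.2)·(0.2) + (-1.8)·(-1.8) + (-2.8)·(-2.8)) / 4 = 28.8/4 = 7.2
  S = [[10.7, 3.8],
 [3.8, 7.2]].

Step 3 — invert S. det(S) = 10.7·7.2 - (3.8)² = 62.6.
  S^{-1} = (1/det) · [[d, -b], [-b, a]] = [[0.115, -0.0607],
 [-0.0607, 0.1709]].

Step 4 — quadratic form (x̄ - mu_0)^T · S^{-1} · (x̄ - mu_0):
  S^{-1} · (x̄ - mu_0) = (0.1629, -0.6693),
  (x̄ - mu_0)^T · [...] = (-0.8)·(0.1629) + (-4.2)·(-0.6693) = 2.6808.

Step 5 — scale by n: T² = 5 · 2.6808 = 13.4042.

T² ≈ 13.4042


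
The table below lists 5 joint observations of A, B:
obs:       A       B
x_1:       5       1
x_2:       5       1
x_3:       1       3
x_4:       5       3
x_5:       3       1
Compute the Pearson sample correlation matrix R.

Step 1 — column means:
  mean(A) = (5 + 5 + 1 + 5 + 3) / 5 = 19/5 = 3.8
  mean(B) = (1 + 1 + 3 + 3 + 1) / 5 = 9/5 = 1.8

Step 2 — sample variances and covariances s[i,j] = (1/(n-1)) · Σ_k (x_{k,i} - mean_i) · (x_{k,j} - mean_j), with n-1 = 4:
  s[A,A] = ((1.2)·(1.2) + (1.2)·(1.2) + (-2.8)·(-2.8) + (1.2)·(1.2) + (-0.8)·(-0.8)) / 4 = 12.8/4 = 3.2
  s[A,B] = ((1.2)·(-0.8) + (1.2)·(-0.8) + (-2.8)·(1.2) + (1.2)·(1.2) + (-0.8)·(-0.8)) / 4 = -3.2/4 = -0.8
  s[B,B] = ((-0.8)·(-0.8) + (-0.8)·(-0.8) + (1.2)·(1.2) + (1.2)·(1.2) + (-0.8)·(-0.8)) / 4 = 4.8/4 = 1.2
  Sample standard deviations s_i = √(s[i,i]):
  s(A) = √(3.2) = 1.7889
  s(B) = √(1.2) = 1.0954

Step 3 — r_{ij} = s_{ij} / (s_i · s_j):
  r[A,A] = 1 (diagonal).
  r[A,B] = -0.8 / (1.7889 · 1.0954) = -0.8 / 1.9596 = -0.4082
  r[B,B] = 1 (diagonal).

R is symmetric with unit diagonal. Assembling:

R = [[1, -0.4082],
 [-0.4082, 1]]


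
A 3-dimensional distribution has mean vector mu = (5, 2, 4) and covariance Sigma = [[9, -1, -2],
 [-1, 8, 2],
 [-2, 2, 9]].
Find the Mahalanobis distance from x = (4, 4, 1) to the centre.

Step 1 — centre the observation: (x - mu) = (-1, 2, -3).

Step 2 — invert Sigma (cofactor / det for 3×3, or solve directly):
  Sigma^{-1} = [[0.1174, 0.0086, 0.0242],
 [0.0086, 0.133, -0.0276],
 [0.0242, -0.0276, 0.1226]].

Step 3 — form the quadratic (x - mu)^T · Sigma^{-1} · (x - mu):
  Sigma^{-1} · (x - mu) = (-0.1727, 0.3402, -0.4473).
  (x - mu)^T · [Sigma^{-1} · (x - mu)] = (-1)·(-0.1727) + (2)·(0.3402) + (-3)·(-0.4473) = 2.1952.

Step 4 — take square root: d = √(2.1952) ≈ 1.4816.

d(x, mu) = √(2.1952) ≈ 1.4816


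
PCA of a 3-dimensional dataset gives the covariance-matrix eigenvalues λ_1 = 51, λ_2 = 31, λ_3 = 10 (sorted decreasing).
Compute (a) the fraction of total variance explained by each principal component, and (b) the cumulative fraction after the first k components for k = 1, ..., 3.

Step 1 — total variance = trace(Sigma) = Σ λ_i = 51 + 31 + 10 = 92.

Step 2 — fraction explained by component i = λ_i / Σ λ:
  PC1: 51/92 = 0.5543
  PC2: 31/92 = 0.337
  PC3: 10/92 = 0.1087

Step 3 — cumulative fraction after k components = (λ_1 + ... + λ_k) / Σ λ:
  k = 1: 51/92 = 0.5543
  k = 2: (51 + 31)/92 = 82/92 = 0.8913
  k = 3: (51 + 31 + 10)/92 = 92/92 = 1

Summary (fraction, with percent):

explained: PC1 0.5543 (55.43%), PC2 0.337 (33.7%), PC3 0.1087 (10.87%);  cumulative: 0.5543, 0.8913, 1


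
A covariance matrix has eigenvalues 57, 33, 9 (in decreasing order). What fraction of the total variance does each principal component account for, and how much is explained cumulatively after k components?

Step 1 — total variance = trace(Sigma) = Σ λ_i = 57 + 33 + 9 = 99.

Step 2 — fraction explained by component i = λ_i / Σ λ:
  PC1: 57/99 = 0.5758
  PC2: 33/99 = 0.3333
  PC3: 9/99 = 0.0909

Step 3 — cumulative fraction after k components = (λ_1 + ... + λ_k) / Σ λ:
  k = 1: 57/99 = 0.5758
  k = 2: (57 + 33)/99 = 90/99 = 0.9091
  k = 3: (57 + 33 + 9)/99 = 99/99 = 1

Summary (fraction, with percent):

explained: PC1 0.5758 (57.58%), PC2 0.3333 (33.33%), PC3 0.0909 (9.09%);  cumulative: 0.5758, 0.9091, 1


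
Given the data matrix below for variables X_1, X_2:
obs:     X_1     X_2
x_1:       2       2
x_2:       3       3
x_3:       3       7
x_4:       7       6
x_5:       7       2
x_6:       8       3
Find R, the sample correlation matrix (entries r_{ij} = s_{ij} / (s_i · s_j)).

Step 1 — column means:
  mean(X_1) = (2 + 3 + 3 + 7 + 7 + 8) / 6 = 30/6 = 5
  mean(X_2) = (2 + 3 + 7 + 6 + 2 + 3) / 6 = 23/6 = 3.8333

Step 2 — sample variances and covariances s[i,j] = (1/(n-1)) · Σ_k (x_{k,i} - mean_i) · (x_{k,j} - mean_j), with n-1 = 5:
  s[X_1,X_1] = ((-3)·(-3) + (-2)·(-2) + (-2)·(-2) + (2)·(2) + (2)·(2) + (3)·(3)) / 5 = 34/5 = 6.8
  s[X_1,X_2] = ((-3)·(-1.8333) + (-2)·(-0.8333) + (-2)·(3.1667) + (2)·(2.1667) + (2)·(-1.8333) + (3)·(-0.8333)) / 5 = -1/5 = -0.2
  s[X_2,X_2] = ((-1.8333)·(-1.8333) + (-0.8333)·(-0.8333) + (3.1667)·(3.1667) + (2.1667)·(2.1667) + (-1.8333)·(-1.8333) + (-0.8333)·(-0.8333)) / 5 = 22.8333/5 = 4.5667
  Sample standard deviations s_i = √(s[i,i]):
  s(X_1) = √(6.8) = 2.6077
  s(X_2) = √(4.5667) = 2.137

Step 3 — r_{ij} = s_{ij} / (s_i · s_j):
  r[X_1,X_1] = 1 (diagonal).
  r[X_1,X_2] = -0.2 / (2.6077 · 2.137) = -0.2 / 5.5726 = -0.0359
  r[X_2,X_2] = 1 (diagonal).

R is symmetric with unit diagonal. Assembling:

R = [[1, -0.0359],
 [-0.0359, 1]]


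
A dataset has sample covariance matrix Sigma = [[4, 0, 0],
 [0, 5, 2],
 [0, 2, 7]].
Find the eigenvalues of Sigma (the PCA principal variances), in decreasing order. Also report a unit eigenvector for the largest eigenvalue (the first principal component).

Step 1 — characteristic polynomial p(λ) = det(λI - Sigma) = λ³ - tr·λ² + c_1·λ - det, where tr = trace, c_1 = sum of the principal 2×2 minors, det = det(Sigma):
  tr = 4 + 5 + 7 = 16,
  c_1 = (4·5 - (0)²) + (4·7 - (0)²) + (5·7 - (2)²) = 20 + 28 + 31 = 79,
  det = 4·(5·7 - (2)²) - (0)·((0)·7 - (2)·(0)) + (0)·((0)·(2) - 5·(0)) = 4·(31) - (0)·(0) + (0)·(0) = 124.
  So p(λ) = λ³ - 16λ² + 79λ - 124.
Step 2 — look for an integer root (rational root theorem: any rational root is an integer divisor of 124). Testing λ = 4:
  p(4) = 64 - 256 + 316 - 124 = 0  ✓
  Dividing out (λ - 4): p(λ) = (λ - 4)(λ² - 12λ + 31).
Step 3 — remaining eigenvalues from the quadratic λ² - 12λ + 31 = 0:
  Δ = 12² - 4·31 = 144 - 124 = 20,  λ = (12 ± √20)/2 = (12 ± 4.4721)/2 ≈ 8.2361 or 3.7639.
  Sorted: λ_1 = 8.2361,  λ_2 = 4,  λ_3 = 3.7639  (check: sum = 16 = tr ✓).

Step 4 — unit eigenvector for λ_1 ≈ 8.2361: v spans the null space of (Sigma - λ_1 I), whose rows are
  r_1 = (-4.2361, 0, 0),  r_2 = (0, -3.2361, 2),  r_3 = (0, 2, -1.2361).
  v is orthogonal to every row, so take v ∝ r_1 × r_2 = ((0)·(2) - (0)·(-3.2361), (0)·(0) - (-4.2361)·(2), (-4.2361)·(-3.2361) - (0)·(0)) ≈ (0, 8.4721, 13.7082).
  Let u = (0, 8.4721, 13.7082).
  ||u|| = √((0)² + (8.4721)² + (13.7082)²) = √(259.6919) ≈ 16.115,  v_1 = u/||u|| ≈ (0, 0.5257, 0.8507) (||v_1|| = 1).

λ_1 = 8.2361,  λ_2 = 4,  λ_3 = 3.7639;  v_1 ≈ (0, 0.5257, 0.8507)


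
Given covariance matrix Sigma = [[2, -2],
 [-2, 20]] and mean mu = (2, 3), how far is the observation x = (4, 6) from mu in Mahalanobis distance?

Step 1 — centre the observation: (x - mu) = (2, 3).

Step 2 — invert Sigma. det(Sigma) = 2·20 - (-2)² = 36.
  Sigma^{-1} = (1/det) · [[d, -b], [-b, a]] = [[0.5556, 0.0556],
 [0.0556, 0.0556]].

Step 3 — form the quadratic (x - mu)^T · Sigma^{-1} · (x - mu):
  Sigma^{-1} · (x - mu) = (1.2778, 0.2778).
  (x - mu)^T · [Sigma^{-1} · (x - mu)] = (2)·(1.2778) + (3)·(0.2778) = 3.3889.

Step 4 — take square root: d = √(3.3889) ≈ 1.8409.

d(x, mu) = √(3.3889) ≈ 1.8409


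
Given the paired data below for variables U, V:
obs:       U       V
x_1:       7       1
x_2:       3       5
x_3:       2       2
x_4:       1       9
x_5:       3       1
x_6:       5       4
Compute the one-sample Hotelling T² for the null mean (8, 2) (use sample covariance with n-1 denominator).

Step 1 — sample mean vector:
  mean(U) = (7 + 3 + 2 + 1 + 3 + 5) / 6 = 21/6 = 3.5
  mean(V) = (1 + 5 + 2 + 9 + 1 + 4) / 6 = 22/6 = 3.6667
  x̄ = (3.5, 3.6667),  deviation x̄ - mu_0 = (3.5, 3.6667) - (8, 2) = (-4.5, 1.6667).

Step 2 — sample covariance matrix, S[i,j] = (1/(n-1)) · Σ_k (x_{k,i} - mean_i) · (x_{k,j} - mean_j), divisor n-1 = 5:
  S[U,U] = ((3.5)·(3.5) + (-0.5)·(-0.5) + (-1.5)·(-1.5) + (-2.5)·(-2.5) + (-0.5)·(-0.5) + (1.5)·(1.5)) / 5 = 23.5/5 = 4.7
  S[U,V] = ((3.5)·(-2.6667) + (-0.5)·(1.3333) + (-1.5)·(-1.6667) + (-2.5)·(5.3333) + (-0.5)·(-2.6667) + (1.5)·(0.3333)) / 5 = -19/5 = -3.8
  S[V,V] = ((-2.6667)·(-2.6667) + (1.3333)·(1.3333) + (-1.6667)·(-1.6667) + (5.3333)·(5.3333) + (-2.6667)·(-2.6667) + (0.3333)·(0.3333)) / 5 = 47.3333/5 = 9.4667
  S = [[4.7, -3.8],
 [-3.8, 9.4667]].

Step 3 — invert S. det(S) = 4.7·9.4667 - (-3.8)² = 30.0533.
  S^{-1} = (1/det) · [[d, -b], [-b, a]] = [[0.315, 0.1264],
 [0.1264, 0.1564]].

Step 4 — quadratic form (x̄ - mu_0)^T · S^{-1} · (x̄ - mu_0):
  S^{-1} · (x̄ - mu_0) = (-1.2067, -0.3083),
  (x̄ - mu_0)^T · [...] = (-4.5)·(-1.2067) + (1.6667)·(-0.3083) = 4.9164.

Step 5 — scale by n: T² = 6 · 4.9164 = 29.4987.

T² ≈ 29.4987


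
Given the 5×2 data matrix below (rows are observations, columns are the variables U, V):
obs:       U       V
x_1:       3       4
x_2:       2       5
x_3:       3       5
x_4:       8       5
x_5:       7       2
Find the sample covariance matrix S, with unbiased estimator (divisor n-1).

Step 1 — column means:
  mean(U) = (3 + 2 + 3 + 8 + 7) / 5 = 23/5 = 4.6
  mean(V) = (4 + 5 + 5 + 5 + 2) / 5 = 21/5 = 4.2

Step 2 — sample covariance S[i,j] = (1/(n-1)) · Σ_k (x_{k,i} - mean_i) · (x_{k,j} - mean_j), with n-1 = 4.
  S[U,U] = ((-1.6)·(-1.6) + (-2.6)·(-2.6) + (-1.6)·(-1.6) + (3.4)·(3.4) + (2.4)·(2.4)) / 4 = 29.2/4 = 7.3
  S[U,V] = ((-1.6)·(-0.2) + (-2.6)·(0.8) + (-1.6)·(0.8) + (3.4)·(0.8) + (2.4)·(-2.2)) / 4 = -5.6/4 = -1.4
  S[V,V] = ((-0.2)·(-0.2) + (0.8)·(0.8) + (0.8)·(0.8) + (0.8)·(0.8) + (-2.2)·(-2.2)) / 4 = 6.8/4 = 1.7

S is symmetric (S[j,i] = S[i,j]). Assembling:

S = [[7.3, -1.4],
 [-1.4, 1.7]]


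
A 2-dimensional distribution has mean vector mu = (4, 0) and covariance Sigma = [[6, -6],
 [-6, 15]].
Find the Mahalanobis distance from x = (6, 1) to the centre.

Step 1 — centre the observation: (x - mu) = (2, 1).

Step 2 — invert Sigma. det(Sigma) = 6·15 - (-6)² = 54.
  Sigma^{-1} = (1/det) · [[d, -b], [-b, a]] = [[0.2778, 0.1111],
 [0.1111, 0.1111]].

Step 3 — form the quadratic (x - mu)^T · Sigma^{-1} · (x - mu):
  Sigma^{-1} · (x - mu) = (0.6667, 0.3333).
  (x - mu)^T · [Sigma^{-1} · (x - mu)] = (2)·(0.6667) + (1)·(0.3333) = 1.6667.

Step 4 — take square root: d = √(1.6667) ≈ 1.291.

d(x, mu) = √(1.6667) ≈ 1.291


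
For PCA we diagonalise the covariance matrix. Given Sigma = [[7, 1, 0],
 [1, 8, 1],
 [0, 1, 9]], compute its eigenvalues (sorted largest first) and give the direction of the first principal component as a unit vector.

Step 1 — characteristic polynomial p(λ) = det(λI - Sigma) = λ³ - tr·λ² + c_1·λ - det, where tr = trace, c_1 = sum of the principal 2×2 minors, det = det(Sigma):
  tr = 7 + 8 + 9 = 24,
  c_1 = (7·8 - (1)²) + (7·9 - (0)²) + (8·9 - (1)²) = 55 + 63 + 71 = 189,
  det = 7·(8·9 - (1)²) - (1)·((1)·9 - (1)·(0)) + (0)·((1)·(1) - 8·(0)) = 7·(71) - (1)·(9) + (0)·(1) = 488.
  So p(λ) = λ³ - 24λ² + 189λ - 488.
Step 2 — look for an integer root (rational root theorem: any rational root is an integer divisor of 488). Testing λ = 8:
  p(8) = 512 - 1536 + 1512 - 488 = 0  ✓
  Dividing out (λ - 8): p(λ) = (λ - 8)(λ² - 16λ + 61).
Step 3 — remaining eigenvalues from the quadratic λ² - 16λ + 61 = 0:
  Δ = 16² - 4·61 = 256 - 244 = 12,  λ = (16 ± √12)/2 = (16 ± 3.4641)/2 ≈ 9.7321 or 6.2679.
  Sorted: λ_1 = 9.7321,  λ_2 = 8,  λ_3 = 6.2679  (check: sum = 24 = tr ✓).

Step 4 — unit eigenvector for λ_1 ≈ 9.7321: v spans the null space of (Sigma - λ_1 I), whose rows are
  r_1 = (-2.7321, 1, 0),  r_2 = (1, -1.7321, 1),  r_3 = (0, 1, -0.7321).
  v is orthogonal to every row, so take v ∝ r_1 × r_2 = ((1)·(1) - (0)·(-1.7321), (0)·(1) - (-2.7321)·(1), (-2.7321)·(-1.7321) - (1)·(1)) ≈ (1, 2.7321, 3.7321).
  Let u = (1, 2.7321, 3.7321).
  ||u|| = √((1)² + (2.7321)² + (3.7321)²) = √(22.3923) ≈ 4.7321,  v_1 = u/||u|| ≈ (0.2113, 0.5774, 0.7887) (||v_1|| = 1).

λ_1 = 9.7321,  λ_2 = 8,  λ_3 = 6.2679;  v_1 ≈ (0.2113, 0.5774, 0.7887)


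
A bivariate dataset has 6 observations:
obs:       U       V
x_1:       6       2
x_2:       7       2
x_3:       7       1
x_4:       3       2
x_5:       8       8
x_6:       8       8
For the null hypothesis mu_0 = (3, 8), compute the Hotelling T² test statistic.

Step 1 — sample mean vector:
  mean(U) = (6 + 7 + 7 + 3 + 8 + 8) / 6 = 39/6 = 6.5
  mean(V) = (2 + 2 + 1 + 2 + 8 + 8) / 6 = 23/6 = 3.8333
  x̄ = (6.5, 3.8333),  deviation x̄ - mu_0 = (6.5, 3.8333) - (3, 8) = (3.5, -4.1667).

Step 2 — sample covariance matrix, S[i,j] = (1/(n-1)) · Σ_k (x_{k,i} - mean_i) · (x_{k,j} - mean_j), divisor n-1 = 5:
  S[U,U] = ((-0.5)·(-0.5) + (0.5)·(0.5) + (0.5)·(0.5) + (-3.5)·(-3.5) + (1.5)·(1.5) + (1.5)·(1.5)) / 5 = 17.5/5 = 3.5
  S[U,V] = ((-0.5)·(-1.8333) + (0.5)·(-1.8333) + (0.5)·(-2.8333) + (-3.5)·(-1.8333) + (1.5)·(4.1667) + (1.5)·(4.1667)) / 5 = 17.5/5 = 3.5
  S[V,V] = ((-1.8333)·(-1.8333) + (-1.8333)·(-1.8333) + (-2.8333)·(-2.8333) + (-1.8333)·(-1.8333) + (4.1667)·(4.1667) + (4.1667)·(4.1667)) / 5 = 52.8333/5 = 10.5667
  S = [[3.5, 3.5],
 [3.5, 10.5667]].

Step 3 — invert S. det(S) = 3.5·10.5667 - (3.5)² = 24.7333.
  S^{-1} = (1/det) · [[d, -b], [-b, a]] = [[0.4272, -0.1415],
 [-0.1415, 0.1415]].

Step 4 — quadratic form (x̄ - mu_0)^T · S^{-1} · (x̄ - mu_0):
  S^{-1} · (x̄ - mu_0) = (2.0849, -1.0849),
  (x̄ - mu_0)^T · [...] = (3.5)·(2.0849) + (-4.1667)·(-1.0849) = 11.8176.

Step 5 — scale by n: T² = 6 · 11.8176 = 70.9057.

T² ≈ 70.9057


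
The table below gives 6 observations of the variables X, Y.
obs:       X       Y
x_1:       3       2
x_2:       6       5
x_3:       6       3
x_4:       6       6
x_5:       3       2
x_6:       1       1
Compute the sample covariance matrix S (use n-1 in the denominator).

Step 1 — column means:
  mean(X) = (3 + 6 + 6 + 6 + 3 + 1) / 6 = 25/6 = 4.1667
  mean(Y) = (2 + 5 + 3 + 6 + 2 + 1) / 6 = 19/6 = 3.1667

Step 2 — sample covariance S[i,j] = (1/(n-1)) · Σ_k (x_{k,i} - mean_i) · (x_{k,j} - mean_j), with n-1 = 5.
  S[X,X] = ((-1.1667)·(-1.1667) + (1.8333)·(1.8333) + (1.8333)·(1.8333) + (1.8333)·(1.8333) + (-1.1667)·(-1.1667) + (-3.1667)·(-3.1667)) / 5 = 22.8333/5 = 4.5667
  S[X,Y] = ((-1.1667)·(-1.1667) + (1.8333)·(1.8333) + (1.8333)·(-0.1667) + (1.8333)·(2.8333) + (-1.1667)·(-1.1667) + (-3.1667)·(-2.1667)) / 5 = 17.8333/5 = 3.5667
  S[Y,Y] = ((-1.1667)·(-1.1667) + (1.8333)·(1.8333) + (-0.1667)·(-0.1667) + (2.8333)·(2.8333) + (-1.1667)·(-1.1667) + (-2.1667)·(-2.1667)) / 5 = 18.8333/5 = 3.7667

S is symmetric (S[j,i] = S[i,j]). Assembling:

S = [[4.5667, 3.5667],
 [3.5667, 3.7667]]


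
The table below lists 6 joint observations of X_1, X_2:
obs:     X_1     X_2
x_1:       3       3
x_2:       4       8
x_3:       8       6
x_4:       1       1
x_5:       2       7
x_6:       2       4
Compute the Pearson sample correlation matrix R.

Step 1 — column means:
  mean(X_1) = (3 + 4 + 8 + 1 + 2 + 2) / 6 = 20/6 = 3.3333
  mean(X_2) = (3 + 8 + 6 + 1 + 7 + 4) / 6 = 29/6 = 4.8333

Step 2 — sample variances and covariances s[i,j] = (1/(n-1)) · Σ_k (x_{k,i} - mean_i) · (x_{k,j} - mean_j), with n-1 = 5:
  s[X_1,X_1] = ((-0.3333)·(-0.3333) + (0.6667)·(0.6667) + (4.6667)·(4.6667) + (-2.3333)·(-2.3333) + (-1.3333)·(-1.3333) + (-1.3333)·(-1.3333)) / 5 = 31.3333/5 = 6.2667
  s[X_1,X_2] = ((-0.3333)·(-1.8333) + (0.6667)·(3.1667) + (4.6667)·(1.1667) + (-2.3333)·(-3.8333) + (-1.3333)·(2.1667) + (-1.3333)·(-0.8333)) / 5 = 15.3333/5 = 3.0667
  s[X_2,X_2] = ((-1.8333)·(-1.8333) + (3.1667)·(3.1667) + (1.1667)·(1.1667) + (-3.8333)·(-3.8333) + (2.1667)·(2.1667) + (-0.8333)·(-0.8333)) / 5 = 34.8333/5 = 6.9667
  Sample standard deviations s_i = √(s[i,i]):
  s(X_1) = √(6.2667) = 2.5033
  s(X_2) = √(6.9667) = 2.6394

Step 3 — r_{ij} = s_{ij} / (s_i · s_j):
  r[X_1,X_1] = 1 (diagonal).
  r[X_1,X_2] = 3.0667 / (2.5033 · 2.6394) = 3.0667 / 6.6074 = 0.4641
  r[X_2,X_2] = 1 (diagonal).

R is symmetric with unit diagonal. Assembling:

R = [[1, 0.4641],
 [0.4641, 1]]


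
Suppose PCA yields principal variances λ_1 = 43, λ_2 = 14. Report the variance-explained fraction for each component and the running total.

Step 1 — total variance = trace(Sigma) = Σ λ_i = 43 + 14 = 57.

Step 2 — fraction explained by component i = λ_i / Σ λ:
  PC1: 43/57 = 0.7544
  PC2: 14/57 = 0.2456

Step 3 — cumulative fraction after k components = (λ_1 + ... + λ_k) / Σ λ:
  k = 1: 43/57 = 0.7544
  k = 2: (43 + 14)/57 = 57/57 = 1

Summary (fraction, with percent):

explained: PC1 0.7544 (75.44%), PC2 0.2456 (24.56%);  cumulative: 0.7544, 1


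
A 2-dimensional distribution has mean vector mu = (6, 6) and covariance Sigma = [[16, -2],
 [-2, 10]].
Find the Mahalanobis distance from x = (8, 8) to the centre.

Step 1 — centre the observation: (x - mu) = (2, 2).

Step 2 — invert Sigma. det(Sigma) = 16·10 - (-2)² = 156.
  Sigma^{-1} = (1/det) · [[d, -b], [-b, a]] = [[0.0641, 0.0128],
 [0.0128, 0.1026]].

Step 3 — form the quadratic (x - mu)^T · Sigma^{-1} · (x - mu):
  Sigma^{-1} · (x - mu) = (0.1538, 0.2308).
  (x - mu)^T · [Sigma^{-1} · (x - mu)] = (2)·(0.1538) + (2)·(0.2308) = 0.7692.

Step 4 — take square root: d = √(0.7692) ≈ 0.8771.

d(x, mu) = √(0.7692) ≈ 0.8771


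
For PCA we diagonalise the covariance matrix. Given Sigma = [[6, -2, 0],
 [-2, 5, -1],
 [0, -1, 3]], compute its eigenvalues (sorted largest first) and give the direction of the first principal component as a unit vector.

Step 1 — characteristic polynomial p(λ) = det(λI - Sigma) = λ³ - tr·λ² + c_1·λ - det, where tr = trace, c_1 = sum of the principal 2×2 minors, det = det(Sigma):
  tr = 6 + 5 + 3 = 14,
  c_1 = (6·5 - (-2)²) + (6·3 - (0)²) + (5·3 - (-1)²) = 26 + 18 + 14 = 58,
  det = 6·(5·3 - (-1)²) - (-2)·((-2)·3 - (-1)·(0)) + (0)·((-2)·(-1) - 5·(0)) = 6·(14) - (-2)·(-6) + (0)·(2) = 72.
  So p(λ) = λ³ - 14λ² + 58λ - 72.
Step 2 — look for an integer root (rational root theorem: any rational root is an integer divisor of 72). Testing λ = 4:
  p(4) = 64 - 224 + 232 - 72 = 0  ✓
  Dividing out (λ - 4): p(λ) = (λ - 4)(λ² - 10λ + 18).
Step 3 — remaining eigenvalues from the quadratic λ² - 10λ + 18 = 0:
  Δ = 10² - 4·18 = 100 - 72 = 28,  λ = (10 ± √28)/2 = (10 ± 5.2915)/2 ≈ 7.6458 or 2.3542.
  Sorted: λ_1 = 7.6458,  λ_2 = 4,  λ_3 = 2.3542  (check: sum = 14 = tr ✓).

Step 4 — unit eigenvector for λ_1 ≈ 7.6458: v spans the null space of (Sigma - λ_1 I), whose rows are
  r_1 = (-1.6458, -2, 0),  r_2 = (-2, -2.6458, -1),  r_3 = (0, -1, -4.6458).
  v is orthogonal to every row, so take v ∝ r_1 × r_2 = ((-2)·(-1) - (0)·(-2.6458), (0)·(-2) - (-1.6458)·(-1), (-1.6458)·(-2.6458) - (-2)·(-2)) ≈ (2, -1.6458, 0.3542).
  Let u = (2, -1.6458, 0.3542).
  ||u|| = √((2)² + (-1.6458)² + (0.3542)²) = √(6.834) ≈ 2.6142,  v_1 = u/||u|| ≈ (0.7651, -0.6295, 0.1355) (||v_1|| = 1).

λ_1 = 7.6458,  λ_2 = 4,  λ_3 = 2.3542;  v_1 ≈ (0.7651, -0.6295, 0.1355)


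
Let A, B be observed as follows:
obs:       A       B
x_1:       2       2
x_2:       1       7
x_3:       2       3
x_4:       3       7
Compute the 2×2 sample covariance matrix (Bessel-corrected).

Step 1 — column means:
  mean(A) = (2 + 1 + 2 + 3) / 4 = 8/4 = 2
  mean(B) = (2 + 7 + 3 + 7) / 4 = 19/4 = 4.75

Step 2 — sample covariance S[i,j] = (1/(n-1)) · Σ_k (x_{k,i} - mean_i) · (x_{k,j} - mean_j), with n-1 = 3.
  S[A,A] = ((0)·(0) + (-1)·(-1) + (0)·(0) + (1)·(1)) / 3 = 2/3 = 0.6667
  S[A,B] = ((0)·(-2.75) + (-1)·(2.25) + (0)·(-1.75) + (1)·(2.25)) / 3 = 0/3 = 0
  S[B,B] = ((-2.75)·(-2.75) + (2.25)·(2.25) + (-1.75)·(-1.75) + (2.25)·(2.25)) / 3 = 20.75/3 = 6.9167

S is symmetric (S[j,i] = S[i,j]). Assembling:

S = [[0.6667, 0],
 [0, 6.9167]]


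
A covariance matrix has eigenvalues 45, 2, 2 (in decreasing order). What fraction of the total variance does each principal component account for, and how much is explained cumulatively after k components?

Step 1 — total variance = trace(Sigma) = Σ λ_i = 45 + 2 + 2 = 49.

Step 2 — fraction explained by component i = λ_i / Σ λ:
  PC1: 45/49 = 0.9184
  PC2: 2/49 = 0.0408
  PC3: 2/49 = 0.0408

Step 3 — cumulative fraction after k components = (λ_1 + ... + λ_k) / Σ λ:
  k = 1: 45/49 = 0.9184
  k = 2: (45 + 2)/49 = 47/49 = 0.9592
  k = 3: (45 + 2 + 2)/49 = 49/49 = 1

Summary (fraction, with percent):

explained: PC1 0.9184 (91.84%), PC2 0.0408 (4.08%), PC3 0.0408 (4.08%);  cumulative: 0.9184, 0.9592, 1


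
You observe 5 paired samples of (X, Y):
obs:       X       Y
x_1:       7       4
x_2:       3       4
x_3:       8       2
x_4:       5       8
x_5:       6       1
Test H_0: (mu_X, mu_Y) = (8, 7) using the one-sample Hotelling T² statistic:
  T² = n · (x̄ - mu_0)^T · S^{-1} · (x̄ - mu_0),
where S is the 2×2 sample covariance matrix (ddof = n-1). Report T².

Step 1 — sample mean vector:
  mean(X) = (7 + 3 + 8 + 5 + 6) / 5 = 29/5 = 5.8
  mean(Y) = (4 + 4 + 2 + 8 + 1) / 5 = 19/5 = 3.8
  x̄ = (5.8, 3.8),  deviation x̄ - mu_0 = (5.8, 3.8) - (8, 7) = (-2.2, -3.2).

Step 2 — sample covariance matrix, S[i,j] = (1/(n-1)) · Σ_k (x_{k,i} - mean_i) · (x_{k,j} - mean_j), divisor n-1 = 4:
  S[X,X] = ((1.2)·(1.2) + (-2.8)·(-2.8) + (2.2)·(2.2) + (-0.8)·(-0.8) + (0.2)·(0.2)) / 4 = 14.8/4 = 3.7
  S[X,Y] = ((1.2)·(0.2) + (-2.8)·(0.2) + (2.2)·(-1.8) + (-0.8)·(4.2) + (0.2)·(-2.8)) / 4 = -8.2/4 = -2.05
  S[Y,Y] = ((0.2)·(0.2) + (0.2)·(0.2) + (-1.8)·(-1.8) + (4.2)·(4.2) + (-2.8)·(-2.8)) / 4 = 28.8/4 = 7.2
  S = [[3.7, -2.05],
 [-2.05, 7.2]].

Step 3 — invert S. det(S) = 3.7·7.2 - (-2.05)² = 22.4375.
  S^{-1} = (1/det) · [[d, -b], [-b, a]] = [[0.3209, 0.0914],
 [0.0914, 0.1649]].

Step 4 — quadratic form (x̄ - mu_0)^T · S^{-1} · (x̄ - mu_0):
  S^{-1} · (x̄ - mu_0) = (-0.9983, -0.7287),
  (x̄ - mu_0)^T · [...] = (-2.2)·(-0.9983) + (-3.2)·(-0.7287) = 4.5281.

Step 5 — scale by n: T² = 5 · 4.5281 = 22.6407.

T² ≈ 22.6407


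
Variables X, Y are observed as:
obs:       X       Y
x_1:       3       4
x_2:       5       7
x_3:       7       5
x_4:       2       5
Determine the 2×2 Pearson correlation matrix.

Step 1 — column means:
  mean(X) = (3 + 5 + 7 + 2) / 4 = 17/4 = 4.25
  mean(Y) = (4 + 7 + 5 + 5) / 4 = 21/4 = 5.25

Step 2 — sample variances and covariances s[i,j] = (1/(n-1)) · Σ_k (x_{k,i} - mean_i) · (x_{k,j} - mean_j), with n-1 = 3:
  s[X,X] = ((-1.25)·(-1.25) + (0.75)·(0.75) + (2.75)·(2.75) + (-2.25)·(-2.25)) / 3 = 14.75/3 = 4.9167
  s[X,Y] = ((-1.25)·(-1.25) + (0.75)·(1.75) + (2.75)·(-0.25) + (-2.25)·(-0.25)) / 3 = 2.75/3 = 0.9167
  s[Y,Y] = ((-1.25)·(-1.25) + (1.75)·(1.75) + (-0.25)·(-0.25) + (-0.25)·(-0.25)) / 3 = 4.75/3 = 1.5833
  Sample standard deviations s_i = √(s[i,i]):
  s(X) = √(4.9167) = 2.2174
  s(Y) = √(1.5833) = 1.2583

Step 3 — r_{ij} = s_{ij} / (s_i · s_j):
  r[X,X] = 1 (diagonal).
  r[X,Y] = 0.9167 / (2.2174 · 1.2583) = 0.9167 / 2.7901 = 0.3285
  r[Y,Y] = 1 (diagonal).

R is symmetric with unit diagonal. Assembling:

R = [[1, 0.3285],
 [0.3285, 1]]


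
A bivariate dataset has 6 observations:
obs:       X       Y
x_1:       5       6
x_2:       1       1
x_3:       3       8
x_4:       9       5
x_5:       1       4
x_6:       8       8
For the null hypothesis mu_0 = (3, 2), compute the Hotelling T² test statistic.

Step 1 — sample mean vector:
  mean(X) = (5 + 1 + 3 + 9 + 1 + 8) / 6 = 27/6 = 4.5
  mean(Y) = (6 + 1 + 8 + 5 + 4 + 8) / 6 = 32/6 = 5.3333
  x̄ = (4.5, 5.3333),  deviation x̄ - mu_0 = (4.5, 5.3333) - (3, 2) = (1.5, 3.3333).

Step 2 — sample covariance matrix, S[i,j] = (1/(n-1)) · Σ_k (x_{k,i} - mean_i) · (x_{k,j} - mean_j), divisor n-1 = 5:
  S[X,X] = ((0.5)·(0.5) + (-3.5)·(-3.5) + (-1.5)·(-1.5) + (4.5)·(4.5) + (-3.5)·(-3.5) + (3.5)·(3.5)) / 5 = 59.5/5 = 11.9
  S[X,Y] = ((0.5)·(0.6667) + (-3.5)·(-4.3333) + (-1.5)·(2.6667) + (4.5)·(-0.3333) + (-3.5)·(-1.3333) + (3.5)·(2.6667)) / 5 = 24/5 = 4.8
  S[Y,Y] = ((0.6667)·(0.6667) + (-4.3333)·(-4.3333) + (2.6667)·(2.6667) + (-0.3333)·(-0.3333) + (-1.3333)·(-1.3333) + (2.6667)·(2.6667)) / 5 = 35.3333/5 = 7.0667
  S = [[11.9, 4.8],
 [4.8, 7.0667]].

Step 3 — invert S. det(S) = 11.9·7.0667 - (4.8)² = 61.0533.
  S^{-1} = (1/det) · [[d, -b], [-b, a]] = [[0.1157, -0.0786],
 [-0.0786, 0.1949]].

Step 4 — quadratic form (x̄ - mu_0)^T · S^{-1} · (x̄ - mu_0):
  S^{-1} · (x̄ - mu_0) = (-0.0884, 0.5318),
  (x̄ - mu_0)^T · [...] = (1.5)·(-0.0884) + (3.3333)·(0.5318) = 1.6399.

Step 5 — scale by n: T² = 6 · 1.6399 = 9.8395.

T² ≈ 9.8395


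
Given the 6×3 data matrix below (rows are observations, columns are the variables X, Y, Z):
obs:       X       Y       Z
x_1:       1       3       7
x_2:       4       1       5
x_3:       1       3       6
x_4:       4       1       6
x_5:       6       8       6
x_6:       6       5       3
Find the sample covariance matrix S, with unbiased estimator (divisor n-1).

Step 1 — column means:
  mean(X) = (1 + 4 + 1 + 4 + 6 + 6) / 6 = 22/6 = 3.6667
  mean(Y) = (3 + 1 + 3 + 1 + 8 + 5) / 6 = 21/6 = 3.5
  mean(Z) = (7 + 5 + 6 + 6 + 6 + 3) / 6 = 33/6 = 5.5

Step 2 — sample covariance S[i,j] = (1/(n-1)) · Σ_k (x_{k,i} - mean_i) · (x_{k,j} - mean_j), with n-1 = 5.
  S[X,X] = ((-2.6667)·(-2.6667) + (0.3333)·(0.3333) + (-2.6667)·(-2.6667) + (0.3333)·(0.3333) + (2.3333)·(2.3333) + (2.3333)·(2.3333)) / 5 = 25.3333/5 = 5.0667
  S[X,Y] = ((-2.6667)·(-0.5) + (0.3333)·(-2.5) + (-2.6667)·(-0.5) + (0.3333)·(-2.5) + (2.3333)·(4.5) + (2.3333)·(1.5)) / 5 = 15/5 = 3
  S[X,Z] = ((-2.6667)·(1.5) + (0.3333)·(-0.5) + (-2.6667)·(0.5) + (0.3333)·(0.5) + (2.3333)·(0.5) + (2.3333)·(-2.5)) / 5 = -10/5 = -2
  S[Y,Y] = ((-0.5)·(-0.5) + (-2.5)·(-2.5) + (-0.5)·(-0.5) + (-2.5)·(-2.5) + (4.5)·(4.5) + (1.5)·(1.5)) / 5 = 35.5/5 = 7.1
  S[Y,Z] = ((-0.5)·(1.5) + (-2.5)·(-0.5) + (-0.5)·(0.5) + (-2.5)·(0.5) + (4.5)·(0.5) + (1.5)·(-2.5)) / 5 = -2.5/5 = -0.5
  S[Z,Z] = ((1.5)·(1.5) + (-0.5)·(-0.5) + (0.5)·(0.5) + (0.5)·(0.5) + (0.5)·(0.5) + (-2.5)·(-2.5)) / 5 = 9.5/5 = 1.9

S is symmetric (S[j,i] = S[i,j]). Assembling:

S = [[5.0667, 3, -2],
 [3, 7.1, -0.5],
 [-2, -0.5, 1.9]]


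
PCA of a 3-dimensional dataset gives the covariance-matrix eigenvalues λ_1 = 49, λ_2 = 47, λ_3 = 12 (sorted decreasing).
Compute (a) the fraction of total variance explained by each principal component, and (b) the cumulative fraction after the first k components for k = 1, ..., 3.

Step 1 — total variance = trace(Sigma) = Σ λ_i = 49 + 47 + 12 = 108.

Step 2 — fraction explained by component i = λ_i / Σ λ:
  PC1: 49/108 = 0.4537
  PC2: 47/108 = 0.4352
  PC3: 12/108 = 0.1111

Step 3 — cumulative fraction after k components = (λ_1 + ... + λ_k) / Σ λ:
  k = 1: 49/108 = 0.4537
  k = 2: (49 + 47)/108 = 96/108 = 0.8889
  k = 3: (49 + 47 + 12)/108 = 108/108 = 1

Summary (fraction, with percent):

explained: PC1 0.4537 (45.37%), PC2 0.4352 (43.52%), PC3 0.1111 (11.11%);  cumulative: 0.4537, 0.8889, 1


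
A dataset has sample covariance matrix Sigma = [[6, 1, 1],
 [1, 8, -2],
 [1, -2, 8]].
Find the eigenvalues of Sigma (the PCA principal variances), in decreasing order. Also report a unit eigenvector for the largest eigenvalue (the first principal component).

Step 1 — characteristic polynomial p(λ) = det(λI - Sigma) = λ³ - tr·λ² + c_1·λ - det, where tr = trace, c_1 = sum of the principal 2×2 minors, det = det(Sigma):
  tr = 6 + 8 + 8 = 22,
  c_1 = (6·8 - (1)²) + (6·8 - (1)²) + (8·8 - (-2)²) = 47 + 47 + 60 = 154,
  det = 6·(8·8 - (-2)²) - (1)·((1)·8 - (-2)·(1)) + (1)·((1)·(-2) - 8·(1)) = 6·(60) - (1)·(10) + (1)·(-10) = 340.
  So p(λ) = λ³ - 22λ² + 154λ - 340.
Step 2 — look for an integer root (rational root theorem: any rational root is an integer divisor of 340). Testing λ = 10:
  p(10) = 1000 - 2200 + 1540 - 340 = 0  ✓
  Dividing out (λ - 10): p(λ) = (λ - 10)(λ² - 12λ + 34).
Step 3 — remaining eigenvalues from the quadratic λ² - 12λ + 34 = 0:
  Δ = 12² - 4·34 = 144 - 136 = 8,  λ = (12 ± √8)/2 = (12 ± 2.8284)/2 ≈ 7.4142 or 4.5858.
  Sorted: λ_1 = 10,  λ_2 = 7.4142,  λ_3 = 4.5858  (check: sum = 22 = tr ✓).

Step 4 — unit eigenvector for λ_1 = 10: v spans the null space of (Sigma - λ_1 I), whose rows are
  r_1 = (-4, 1, 1),  r_2 = (1, -2, -2),  r_3 = (1, -2, -2).
  v is orthogonal to every row, so take v ∝ r_1 × r_2 = ((1)·(-2) - (1)·(-2), (1)·(1) - (-4)·(-2), (-4)·(-2) - (1)·(1)) = (0, -7, 7).
  Rescale (divide by 7; multiply by -1 so the first nonzero entry is positive): u = (0, 1, -1).
  ||u|| = √((0)² + (1)² + (-1)²) = √(2) ≈ 1.4142,  v_1 = u/||u|| ≈ (0, 0.7071, -0.7071) (||v_1|| = 1).

λ_1 = 10,  λ_2 = 7.4142,  λ_3 = 4.5858;  v_1 ≈ (0, 0.7071, -0.7071)
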